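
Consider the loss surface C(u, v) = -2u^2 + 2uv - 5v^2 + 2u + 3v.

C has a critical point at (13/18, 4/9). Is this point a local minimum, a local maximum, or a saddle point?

The Hessian of C is constant: H = [[-4, 2], [2, -10]].
det(H) = (-4)·(-10) − 2² = 36.
det(H) > 0 and tr(H) = -14 < 0, so H is negative definite and the point is a local maximum.

local maximum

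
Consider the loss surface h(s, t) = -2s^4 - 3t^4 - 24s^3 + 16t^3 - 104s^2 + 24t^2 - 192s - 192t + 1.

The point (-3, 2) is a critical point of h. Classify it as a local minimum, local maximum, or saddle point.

The mixed partial ∂²h/∂s∂t is 0, so the Hessian at any point is diag(h_ss, h_tt) = diag(-8(3s^2 + 18s + 26), 12(-3t^2 + 8t + 4)).
At (-3, 2): H = diag(8, 96).
Both eigenvalues are positive, so H is positive definite: a local minimum.

local minimum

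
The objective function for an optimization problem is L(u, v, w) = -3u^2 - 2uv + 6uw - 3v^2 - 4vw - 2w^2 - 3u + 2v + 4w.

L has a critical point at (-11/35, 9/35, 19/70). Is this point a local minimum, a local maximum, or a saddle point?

The Hessian is constant: H = [[-6, -2, 6], [-2, -6, -4], [6, -4, -4]].
Leading principal minors: Δ₁ = -6, Δ₂ = 32, Δ₃ = 280.
The minors fit neither the all-positive nor the alternating-sign pattern, so H is indefinite: a saddle point.

saddle point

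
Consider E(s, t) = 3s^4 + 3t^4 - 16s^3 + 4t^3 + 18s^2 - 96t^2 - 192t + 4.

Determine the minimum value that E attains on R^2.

-1303

E(s,t) separates as P(s) + Q(t) + 4, so its minimum is min P + min Q + 4.
P'(s) = 12s(s - 3)(s - 1) vanishes at s ∈ {0, 1, 3}; Q'(t) = 12(t - 4)(t + 1)(t + 4) vanishes at t ∈ {-4, -1, 4}.
Local minima of P (where P''>0): P(0)=0, P(3)=-27. Local minima of Q: Q(-4)=-256, Q(4)=-1280.
So the global minimum of E is P(3) + Q(4) + 4 = -27 − 1280 + 4 = -1303, attained at (3, 4).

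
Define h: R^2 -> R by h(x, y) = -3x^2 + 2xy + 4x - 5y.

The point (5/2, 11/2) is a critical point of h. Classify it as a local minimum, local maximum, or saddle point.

saddle point

The Hessian of h is constant: H = [[-6, 2], [2, 0]].
det(H) = (-6)·0 − 2² = -4.
Since det(H) < 0, H is indefinite and the critical point is a saddle point.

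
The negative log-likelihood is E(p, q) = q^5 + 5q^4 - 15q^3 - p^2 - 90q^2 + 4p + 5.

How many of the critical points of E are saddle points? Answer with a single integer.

2

E separates as a function of p plus a function of q, so ∇E=0 decouples.
∂E/∂p = -2(p - 2) = 0 at p ∈ {2}; ∂E/∂q = 5q(q - 3)(q + 3)(q + 4) = 0 at q ∈ {-4, -3, 0, 3}.
The Hessian is diagonal: diag(E_pp, E_qq). Second derivatives: E_pp(2)=-2; E_qq(-4)=-140, E_qq(-3)=90, E_qq(0)=-180, E_qq(3)=630.
Saddle points occur where the two diagonal entries have opposite signs: (2, -3), (2, 3). Count: 2.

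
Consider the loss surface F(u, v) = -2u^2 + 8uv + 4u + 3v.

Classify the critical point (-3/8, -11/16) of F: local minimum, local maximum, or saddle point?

The Hessian of F is constant: H = [[-4, 8], [8, 0]].
det(H) = (-4)·0 − 8² = -64.
Since det(H) < 0, H is indefinite and the critical point is a saddle point.

saddle point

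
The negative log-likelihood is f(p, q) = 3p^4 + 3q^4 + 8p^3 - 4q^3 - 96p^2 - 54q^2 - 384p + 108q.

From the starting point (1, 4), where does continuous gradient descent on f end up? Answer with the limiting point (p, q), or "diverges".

f is separable, so gradient descent decouples: p follows -∂f/∂p, q follows -∂f/∂q.
∂f/∂p = 12(p - 4)(p + 2)(p + 4); at p=1 this is -540, so p increases.
∂f/∂q = 12(q - 3)(q - 1)(q + 3); at q=4 this is 252, so q decreases.
p converges to its nearest critical value 4 (a local min of the p-part); q converges to 3. The iterate converges to (4, 3).

(4, 3)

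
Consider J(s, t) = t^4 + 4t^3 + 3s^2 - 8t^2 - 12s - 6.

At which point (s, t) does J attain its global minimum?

(2, -4)

J(s,t) separates as P(s) + Q(t) − 6, so its minimum is min P + min Q − 6.
P'(s) = 6s - 12 vanishes at s ∈ {2}; Q'(t) = 4t(t - 1)(t + 4) vanishes at t ∈ {-4, 0, 1}.
Local minima of P (where P''>0): P(2)=-12. Local minima of Q: Q(-4)=-128, Q(1)=-3.
So the global minimum of J is P(2) + Q(-4) − 6 = -12 − 128 − 6 = -146, attained at (2, -4).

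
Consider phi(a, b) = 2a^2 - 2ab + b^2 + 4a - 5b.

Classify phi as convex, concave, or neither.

phi is quadratic, so its Hessian is the constant matrix H = [[4, -2], [-2, 2]].
det(H) = 4, tr(H) = 6.
det(H) > 0 and tr(H) > 0, so H is positive definite everywhere: convex.

convex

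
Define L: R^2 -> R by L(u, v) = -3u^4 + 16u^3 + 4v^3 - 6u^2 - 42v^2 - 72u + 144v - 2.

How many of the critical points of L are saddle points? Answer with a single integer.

3

L separates as a function of u plus a function of v, so ∇L=0 decouples.
∂L/∂u = -12(u - 3)(u - 2)(u + 1) = 0 at u ∈ {-1, 2, 3}; ∂L/∂v = 12(v - 4)(v - 3) = 0 at v ∈ {3, 4}.
The Hessian is diagonal: diag(L_uu, L_vv). Second derivatives: L_uu(-1)=-144, L_uu(2)=36, L_uu(3)=-48; L_vv(3)=-12, L_vv(4)=12.
Saddle points occur where the two diagonal entries have opposite signs: (-1, 4), (2, 3), (3, 4). Count: 3.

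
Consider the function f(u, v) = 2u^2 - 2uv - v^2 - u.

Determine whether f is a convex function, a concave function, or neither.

neither

f is quadratic, so its Hessian is the constant matrix H = [[4, -2], [-2, -2]].
det(H) = -12, tr(H) = 2.
det(H) < 0, so H is indefinite: neither convex nor concave.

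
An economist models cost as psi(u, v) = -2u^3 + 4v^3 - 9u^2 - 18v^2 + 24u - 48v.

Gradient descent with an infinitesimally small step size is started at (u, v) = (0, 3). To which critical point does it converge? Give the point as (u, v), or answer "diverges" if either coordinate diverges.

psi is separable, so gradient descent decouples: u follows -∂psi/∂u, v follows -∂psi/∂v.
∂psi/∂u = -6(u - 1)(u + 4); at u=0 this is 24, so u decreases.
∂psi/∂v = 12(v - 4)(v + 1); at v=3 this is -48, so v increases.
u converges to its nearest critical value -4 (a local min of the u-part); v converges to 4. The iterate converges to (-4, 4).

(-4, 4)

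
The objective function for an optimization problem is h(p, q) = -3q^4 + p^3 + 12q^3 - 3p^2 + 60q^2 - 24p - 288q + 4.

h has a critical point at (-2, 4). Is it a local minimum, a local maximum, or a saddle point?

local maximum

The mixed partial ∂²h/∂p∂q is 0, so the Hessian at any point is diag(h_pp, h_qq) = diag(6(p - 1), 12(-3q^2 + 6q + 10)).
At (-2, 4): H = diag(-18, -168).
Both eigenvalues are negative, so H is negative definite: a local maximum.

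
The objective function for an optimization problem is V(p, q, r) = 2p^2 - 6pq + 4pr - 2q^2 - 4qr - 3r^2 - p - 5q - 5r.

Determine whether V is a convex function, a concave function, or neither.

neither

V is quadratic, so its Hessian is the constant matrix H = [[4, -6, 4], [-6, -4, -4], [4, -4, -6]].
Leading principal minors: 4, -52, 504.
Neither pattern holds ⇒ H is indefinite ⇒ neither convex nor concave.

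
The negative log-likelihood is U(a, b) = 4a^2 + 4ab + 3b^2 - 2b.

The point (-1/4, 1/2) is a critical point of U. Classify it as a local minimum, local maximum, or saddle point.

local minimum

The Hessian of U is constant: H = [[8, 4], [4, 6]].
det(H) = 8·6 − 4² = 32.
det(H) > 0 and tr(H) = 14 > 0, so H is positive definite and the point is a local minimum.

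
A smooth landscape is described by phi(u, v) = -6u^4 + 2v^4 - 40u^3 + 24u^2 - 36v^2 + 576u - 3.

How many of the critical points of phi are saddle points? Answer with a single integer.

phi separates as a function of u plus a function of v, so ∇phi=0 decouples.
∂phi/∂u = -24(u - 2)(u + 3)(u + 4) = 0 at u ∈ {-4, -3, 2}; ∂phi/∂v = 8v(v - 3)(v + 3) = 0 at v ∈ {-3, 0, 3}.
The Hessian is diagonal: diag(phi_uu, phi_vv). Second derivatives: phi_uu(-4)=-144, phi_uu(-3)=120, phi_uu(2)=-720; phi_vv(-3)=144, phi_vv(0)=-72, phi_vv(3)=144.
Saddle points occur where the two diagonal entries have opposite signs: (-4, -3), (-4, 3), (-3, 0), (2, -3), (2, 3). Count: 5.

5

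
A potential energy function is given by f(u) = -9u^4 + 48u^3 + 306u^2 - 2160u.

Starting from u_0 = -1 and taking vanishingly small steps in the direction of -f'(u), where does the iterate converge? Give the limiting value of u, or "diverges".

f'(u) = -36(u - 5)(u - 3)(u + 4), so f'(-1) = -2592.
Gradient descent moves in the -f' direction, i.e. u is increasing.
The nearest critical point in that direction is u = 3, where f'' = 504 > 0 (a local minimum). The iterate converges there.

3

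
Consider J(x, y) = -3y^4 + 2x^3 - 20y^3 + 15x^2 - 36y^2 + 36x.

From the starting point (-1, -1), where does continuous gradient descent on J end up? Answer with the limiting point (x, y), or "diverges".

J is separable, so gradient descent decouples: x follows -∂J/∂x, y follows -∂J/∂y.
∂J/∂x = 6(x + 2)(x + 3); at x=-1 this is 12, so x decreases.
∂J/∂y = -12y(y + 2)(y + 3); at y=-1 this is 24, so y decreases.
x converges to its nearest critical value -2 (a local min of the x-part); y converges to -2. The iterate converges to (-2, -2).

(-2, -2)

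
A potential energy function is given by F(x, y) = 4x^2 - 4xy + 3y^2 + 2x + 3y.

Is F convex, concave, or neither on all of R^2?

convex

F is quadratic, so its Hessian is the constant matrix H = [[8, -4], [-4, 6]].
det(H) = 32, tr(H) = 14.
det(H) > 0 and tr(H) > 0, so H is positive definite everywhere: convex.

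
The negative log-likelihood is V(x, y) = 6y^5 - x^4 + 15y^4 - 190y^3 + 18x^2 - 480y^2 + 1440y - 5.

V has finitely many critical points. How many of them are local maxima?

4

V separates as a function of x plus a function of y, so ∇V=0 decouples.
∂V/∂x = -4x(x - 3)(x + 3) = 0 at x ∈ {-3, 0, 3}; ∂V/∂y = 30(y - 4)(y - 1)(y + 3)(y + 4) = 0 at y ∈ {-4, -3, 1, 4}.
The Hessian is diagonal: diag(V_xx, V_yy). Second derivatives: V_xx(-3)=-72, V_xx(0)=36, V_xx(3)=-72; V_yy(-4)=-1200, V_yy(-3)=840, V_yy(1)=-1800, V_yy(4)=5040.
Local maxima occur where both diagonal entries negative: (-3, -4), (-3, 1), (3, -4), (3, 1). Count: 4.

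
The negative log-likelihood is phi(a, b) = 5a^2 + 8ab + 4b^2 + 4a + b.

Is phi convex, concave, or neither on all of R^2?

phi is quadratic, so its Hessian is the constant matrix H = [[10, 8], [8, 8]].
det(H) = 16, tr(H) = 18.
det(H) > 0 and tr(H) > 0, so H is positive definite everywhere: convex.

convex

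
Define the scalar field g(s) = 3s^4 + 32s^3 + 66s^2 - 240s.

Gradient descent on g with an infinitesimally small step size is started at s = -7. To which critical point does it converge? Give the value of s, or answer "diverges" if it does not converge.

g'(s) = 12(s - 1)(s + 4)(s + 5), so g'(-7) = -576.
Gradient descent moves in the -g' direction, i.e. s is increasing.
The nearest critical point in that direction is s = -5, where g'' = 72 > 0 (a local minimum). The iterate converges there.

-5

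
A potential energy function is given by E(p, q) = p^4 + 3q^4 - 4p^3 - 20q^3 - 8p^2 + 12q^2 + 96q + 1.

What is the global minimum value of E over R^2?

-188

E(p,q) separates as A(p) + B(q) + 1, so its minimum is min A + min B + 1.
A'(p) = 4p(p - 4)(p + 1) vanishes at p ∈ {-1, 0, 4}; B'(q) = 12(q - 4)(q - 2)(q + 1) vanishes at q ∈ {-1, 2, 4}.
Local minima of A (where A''>0): A(-1)=-3, A(4)=-128. Local minima of B: B(-1)=-61, B(4)=64.
So the global minimum of E is A(4) + B(-1) + 1 = -128 − 61 + 1 = -188, attained at (4, -1).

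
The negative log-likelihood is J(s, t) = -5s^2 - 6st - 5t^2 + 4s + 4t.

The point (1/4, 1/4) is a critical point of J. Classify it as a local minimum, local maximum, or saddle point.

local maximum

The Hessian of J is constant: H = [[-10, -6], [-6, -10]].
det(H) = (-10)·(-10) − (-6)² = 64.
det(H) > 0 and tr(H) = -20 < 0, so H is negative definite and the point is a local maximum.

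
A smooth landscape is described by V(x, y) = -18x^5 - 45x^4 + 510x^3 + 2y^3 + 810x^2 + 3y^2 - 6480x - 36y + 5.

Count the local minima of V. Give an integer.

V separates as a function of x plus a function of y, so ∇V=0 decouples.
∂V/∂x = -90(x - 3)(x - 2)(x + 3)(x + 4) = 0 at x ∈ {-4, -3, 2, 3}; ∂V/∂y = 6(y - 2)(y + 3) = 0 at y ∈ {-3, 2}.
The Hessian is diagonal: diag(V_xx, V_yy). Second derivatives: V_xx(-4)=3780, V_xx(-3)=-2700, V_xx(2)=2700, V_xx(3)=-3780; V_yy(-3)=-30, V_yy(2)=30.
Local minima occur where both diagonal entries positive: (-4, 2), (2, 2). Count: 2.

2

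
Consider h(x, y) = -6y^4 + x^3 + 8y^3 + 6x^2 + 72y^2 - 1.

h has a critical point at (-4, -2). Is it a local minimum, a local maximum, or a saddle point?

local maximum

The mixed partial ∂²h/∂x∂y is 0, so the Hessian at any point is diag(h_xx, h_yy) = diag(6(x + 2), 24(-3y^2 + 2y + 6)).
At (-4, -2): H = diag(-12, -240).
Both eigenvalues are negative, so H is negative definite: a local maximum.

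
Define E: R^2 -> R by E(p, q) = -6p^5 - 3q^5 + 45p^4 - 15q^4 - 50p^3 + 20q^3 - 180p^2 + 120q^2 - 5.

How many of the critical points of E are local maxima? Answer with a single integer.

4

E separates as a function of p plus a function of q, so ∇E=0 decouples.
∂E/∂p = -30p(p - 4)(p - 3)(p + 1) = 0 at p ∈ {-1, 0, 3, 4}; ∂E/∂q = -15q(q - 2)(q + 2)(q + 4) = 0 at q ∈ {-4, -2, 0, 2}.
The Hessian is diagonal: diag(E_pp, E_qq). Second derivatives: E_pp(-1)=600, E_pp(0)=-360, E_pp(3)=360, E_pp(4)=-600; E_qq(-4)=720, E_qq(-2)=-240, E_qq(0)=240, E_qq(2)=-720.
Local maxima occur where both diagonal entries negative: (0, -2), (0, 2), (4, -2), (4, 2). Count: 4.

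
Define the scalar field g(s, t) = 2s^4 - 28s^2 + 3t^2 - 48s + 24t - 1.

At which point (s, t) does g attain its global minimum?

(3, -4)

g(s,t) separates as P(s) + Q(t) − 1, so its minimum is min P + min Q − 1.
P'(s) = 8(s - 3)(s + 1)(s + 2) vanishes at s ∈ {-2, -1, 3}; Q'(t) = 6(t + 4) vanishes at t ∈ {-4}.
Local minima of P (where P''>0): P(-2)=16, P(3)=-234. Local minima of Q: Q(-4)=-48.
So the global minimum of g is P(3) + Q(-4) − 1 = -234 − 48 − 1 = -283, attained at (3, -4).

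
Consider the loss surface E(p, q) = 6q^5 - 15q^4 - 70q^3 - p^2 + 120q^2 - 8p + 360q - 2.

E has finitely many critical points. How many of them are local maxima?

2

E separates as a function of p plus a function of q, so ∇E=0 decouples.
∂E/∂p = -2(p + 4) = 0 at p ∈ {-4}; ∂E/∂q = 30(q - 3)(q - 2)(q + 1)(q + 2) = 0 at q ∈ {-2, -1, 2, 3}.
The Hessian is diagonal: diag(E_pp, E_qq). Second derivatives: E_pp(-4)=-2; E_qq(-2)=-600, E_qq(-1)=360, E_qq(2)=-360, E_qq(3)=600.
Local maxima occur where both diagonal entries negative: (-4, -2), (-4, 2). Count: 2.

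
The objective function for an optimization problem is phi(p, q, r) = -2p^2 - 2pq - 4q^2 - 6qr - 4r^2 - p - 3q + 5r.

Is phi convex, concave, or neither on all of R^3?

phi is quadratic, so its Hessian is the constant matrix H = [[-4, -2, 0], [-2, -8, -6], [0, -6, -8]].
Leading principal minors: -4, 28, -80.
Signs alternate −, +, − ⇒ H ≺ 0 ⇒ concave.

concave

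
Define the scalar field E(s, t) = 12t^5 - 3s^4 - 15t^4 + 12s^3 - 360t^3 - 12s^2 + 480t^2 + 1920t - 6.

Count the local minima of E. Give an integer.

E separates as a function of s plus a function of t, so ∇E=0 decouples.
∂E/∂s = -12s(s - 2)(s - 1) = 0 at s ∈ {0, 1, 2}; ∂E/∂t = 60(t - 4)(t - 2)(t + 1)(t + 4) = 0 at t ∈ {-4, -1, 2, 4}.
The Hessian is diagonal: diag(E_ss, E_tt). Second derivatives: E_ss(0)=-24, E_ss(1)=12, E_ss(2)=-24; E_tt(-4)=-8640, E_tt(-1)=2700, E_tt(2)=-2160, E_tt(4)=4800.
Local minima occur where both diagonal entries positive: (1, -1), (1, 4). Count: 2.

2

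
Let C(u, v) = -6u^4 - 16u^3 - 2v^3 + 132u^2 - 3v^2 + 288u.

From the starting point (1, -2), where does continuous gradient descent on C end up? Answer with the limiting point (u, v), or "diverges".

(-1, -1)

C is separable, so gradient descent decouples: u follows -∂C/∂u, v follows -∂C/∂v.
∂C/∂u = -24(u - 3)(u + 1)(u + 4); at u=1 this is 480, so u decreases.
∂C/∂v = -6v(v + 1); at v=-2 this is -12, so v increases.
u converges to its nearest critical value -1 (a local min of the u-part); v converges to -1. The iterate converges to (-1, -1).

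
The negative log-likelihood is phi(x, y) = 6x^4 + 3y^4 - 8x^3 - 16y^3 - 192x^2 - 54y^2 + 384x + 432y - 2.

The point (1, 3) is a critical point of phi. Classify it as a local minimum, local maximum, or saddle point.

The mixed partial ∂²phi/∂x∂y is 0, so the Hessian at any point is diag(phi_xx, phi_yy) = diag(24(3x^2 - 2x - 16), 12(3y^2 - 8y - 9)).
At (1, 3): H = diag(-360, -72).
Both eigenvalues are negative, so H is negative definite: a local maximum.

local maximum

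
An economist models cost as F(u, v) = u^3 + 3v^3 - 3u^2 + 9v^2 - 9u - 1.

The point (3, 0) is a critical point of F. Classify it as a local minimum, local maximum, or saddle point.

The mixed partial ∂²F/∂u∂v is 0, so the Hessian at any point is diag(F_uu, F_vv) = diag(6(u - 1), 18(v + 1)).
At (3, 0): H = diag(12, 18).
Both eigenvalues are positive, so H is positive definite: a local minimum.

local minimum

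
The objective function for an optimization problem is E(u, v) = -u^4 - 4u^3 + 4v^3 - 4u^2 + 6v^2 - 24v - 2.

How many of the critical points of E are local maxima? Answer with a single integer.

2

E separates as a function of u plus a function of v, so ∇E=0 decouples.
∂E/∂u = -4u(u + 1)(u + 2) = 0 at u ∈ {-2, -1, 0}; ∂E/∂v = 12(v - 1)(v + 2) = 0 at v ∈ {-2, 1}.
The Hessian is diagonal: diag(E_uu, E_vv). Second derivatives: E_uu(-2)=-8, E_uu(-1)=4, E_uu(0)=-8; E_vv(-2)=-36, E_vv(1)=36.
Local maxima occur where both diagonal entries negative: (-2, -2), (0, -2). Count: 2.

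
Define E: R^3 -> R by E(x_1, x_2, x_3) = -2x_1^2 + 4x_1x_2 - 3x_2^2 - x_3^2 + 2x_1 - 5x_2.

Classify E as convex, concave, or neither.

E is quadratic, so its Hessian is the constant matrix H = [[-4, 4, 0], [4, -6, 0], [0, 0, -2]].
Leading principal minors: -4, 8, -16.
Signs alternate −, +, − ⇒ H ≺ 0 ⇒ concave.

concave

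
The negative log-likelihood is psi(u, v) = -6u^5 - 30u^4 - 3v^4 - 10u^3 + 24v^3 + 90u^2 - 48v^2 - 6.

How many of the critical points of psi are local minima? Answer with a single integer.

psi separates as a function of u plus a function of v, so ∇psi=0 decouples.
∂psi/∂u = -30u(u - 1)(u + 2)(u + 3) = 0 at u ∈ {-3, -2, 0, 1}; ∂psi/∂v = -12v(v - 4)(v - 2) = 0 at v ∈ {0, 2, 4}.
The Hessian is diagonal: diag(psi_uu, psi_vv). Second derivatives: psi_uu(-3)=360, psi_uu(-2)=-180, psi_uu(0)=180, psi_uu(1)=-360; psi_vv(0)=-96, psi_vv(2)=48, psi_vv(4)=-96.
Local minima occur where both diagonal entries positive: (-3, 2), (0, 2). Count: 2.

2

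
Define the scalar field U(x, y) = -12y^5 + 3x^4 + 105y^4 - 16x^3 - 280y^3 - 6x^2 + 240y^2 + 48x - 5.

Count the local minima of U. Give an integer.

4

U separates as a function of x plus a function of y, so ∇U=0 decouples.
∂U/∂x = 12(x - 4)(x - 1)(x + 1) = 0 at x ∈ {-1, 1, 4}; ∂U/∂y = -60y(y - 4)(y - 2)(y - 1) = 0 at y ∈ {0, 1, 2, 4}.
The Hessian is diagonal: diag(U_xx, U_yy). Second derivatives: U_xx(-1)=120, U_xx(1)=-72, U_xx(4)=180; U_yy(0)=480, U_yy(1)=-180, U_yy(2)=240, U_yy(4)=-1440.
Local minima occur where both diagonal entries positive: (-1, 0), (-1, 2), (4, 0), (4, 2). Count: 4.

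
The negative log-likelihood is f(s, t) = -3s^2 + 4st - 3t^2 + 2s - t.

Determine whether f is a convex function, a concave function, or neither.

concave

f is quadratic, so its Hessian is the constant matrix H = [[-6, 4], [4, -6]].
det(H) = 20, tr(H) = -12.
det(H) > 0 and tr(H) < 0, so H is negative definite everywhere: concave.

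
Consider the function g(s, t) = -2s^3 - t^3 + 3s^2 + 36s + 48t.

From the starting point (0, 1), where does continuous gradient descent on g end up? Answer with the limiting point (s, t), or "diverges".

(-2, -4)

g is separable, so gradient descent decouples: s follows -∂g/∂s, t follows -∂g/∂t.
∂g/∂s = -6(s - 3)(s + 2); at s=0 this is 36, so s decreases.
∂g/∂t = -3(t - 4)(t + 4); at t=1 this is 45, so t decreases.
s converges to its nearest critical value -2 (a local min of the s-part); t converges to -4. The iterate converges to (-2, -4).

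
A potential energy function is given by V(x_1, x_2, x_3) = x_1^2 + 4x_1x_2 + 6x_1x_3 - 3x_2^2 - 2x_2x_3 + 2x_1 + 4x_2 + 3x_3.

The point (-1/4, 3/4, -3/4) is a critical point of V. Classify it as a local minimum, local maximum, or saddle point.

saddle point

The Hessian is constant: H = [[2, 4, 6], [4, -6, -2], [6, -2, 0]].
Leading principal minors: Δ₁ = 2, Δ₂ = -28, Δ₃ = 112.
The minors fit neither the all-positive nor the alternating-sign pattern, so H is indefinite: a saddle point.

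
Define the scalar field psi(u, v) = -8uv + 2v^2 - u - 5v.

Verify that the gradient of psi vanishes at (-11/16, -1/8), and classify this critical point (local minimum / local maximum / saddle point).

∇psi = (-8v - 1, -8u + 4v - 5); substituting (-11/16, -1/8) gives ∇psi = (0, 0), so (-11/16, -1/8) is indeed a critical point.
The Hessian of psi is constant: H = [[0, -8], [-8, 4]].
det(H) = 0·4 − (-8)² = -64.
Since det(H) < 0, H is indefinite and the critical point is a saddle point.

saddle point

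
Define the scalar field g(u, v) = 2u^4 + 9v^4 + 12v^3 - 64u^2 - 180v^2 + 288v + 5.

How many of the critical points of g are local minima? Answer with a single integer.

g separates as a function of u plus a function of v, so ∇g=0 decouples.
∂g/∂u = 8u(u - 4)(u + 4) = 0 at u ∈ {-4, 0, 4}; ∂g/∂v = 36(v - 2)(v - 1)(v + 4) = 0 at v ∈ {-4, 1, 2}.
The Hessian is diagonal: diag(g_uu, g_vv). Second derivatives: g_uu(-4)=256, g_uu(0)=-128, g_uu(4)=256; g_vv(-4)=1080, g_vv(1)=-180, g_vv(2)=216.
Local minima occur where both diagonal entries positive: (-4, -4), (-4, 2), (4, -4), (4, 2). Count: 4.

4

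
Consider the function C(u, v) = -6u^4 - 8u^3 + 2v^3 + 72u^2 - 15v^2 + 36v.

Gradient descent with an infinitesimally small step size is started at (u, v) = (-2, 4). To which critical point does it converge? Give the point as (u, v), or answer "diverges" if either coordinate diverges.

C is separable, so gradient descent decouples: u follows -∂C/∂u, v follows -∂C/∂v.
∂C/∂u = -24u(u - 2)(u + 3); at u=-2 this is -192, so u increases.
∂C/∂v = 6(v - 3)(v - 2); at v=4 this is 12, so v decreases.
u converges to its nearest critical value 0 (a local min of the u-part); v converges to 3. The iterate converges to (0, 3).

(0, 3)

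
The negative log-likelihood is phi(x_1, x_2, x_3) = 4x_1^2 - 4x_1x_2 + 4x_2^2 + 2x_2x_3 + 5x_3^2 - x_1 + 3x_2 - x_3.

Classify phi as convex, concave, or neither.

convex

phi is quadratic, so its Hessian is the constant matrix H = [[8, -4, 0], [-4, 8, 2], [0, 2, 10]].
Leading principal minors: 8, 48, 448.
All positive ⇒ H ≻ 0 ⇒ convex.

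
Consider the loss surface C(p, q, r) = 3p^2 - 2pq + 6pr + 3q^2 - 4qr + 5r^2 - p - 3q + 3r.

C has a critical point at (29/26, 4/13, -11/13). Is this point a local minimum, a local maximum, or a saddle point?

local minimum

The Hessian is constant: H = [[6, -2, 6], [-2, 6, -4], [6, -4, 10]].
Leading principal minors: Δ₁ = 6, Δ₂ = 32, Δ₃ = 104.
All leading minors are positive, so H is positive definite: a local minimum.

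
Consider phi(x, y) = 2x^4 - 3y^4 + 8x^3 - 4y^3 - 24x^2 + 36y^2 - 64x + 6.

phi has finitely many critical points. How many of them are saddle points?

5

phi separates as a function of x plus a function of y, so ∇phi=0 decouples.
∂phi/∂x = 8(x - 2)(x + 1)(x + 4) = 0 at x ∈ {-4, -1, 2}; ∂phi/∂y = -12y(y - 2)(y + 3) = 0 at y ∈ {-3, 0, 2}.
The Hessian is diagonal: diag(phi_xx, phi_yy). Second derivatives: phi_xx(-4)=144, phi_xx(-1)=-72, phi_xx(2)=144; phi_yy(-3)=-180, phi_yy(0)=72, phi_yy(2)=-120.
Saddle points occur where the two diagonal entries have opposite signs: (-4, -3), (-4, 2), (-1, 0), (2, -3), (2, 2). Count: 5.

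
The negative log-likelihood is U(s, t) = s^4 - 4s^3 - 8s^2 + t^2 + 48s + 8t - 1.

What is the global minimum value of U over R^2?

U(s,t) separates as P(s) + Q(t) − 1, so its minimum is min P + min Q − 1.
P'(s) = 4(s - 3)(s - 2)(s + 2) vanishes at s ∈ {-2, 2, 3}; Q'(t) = 2(t + 4) vanishes at t ∈ {-4}.
Local minima of P (where P''>0): P(-2)=-80, P(3)=45. Local minima of Q: Q(-4)=-16.
So the global minimum of U is P(-2) + Q(-4) − 1 = -80 − 16 − 1 = -97, attained at (-2, -4).

-97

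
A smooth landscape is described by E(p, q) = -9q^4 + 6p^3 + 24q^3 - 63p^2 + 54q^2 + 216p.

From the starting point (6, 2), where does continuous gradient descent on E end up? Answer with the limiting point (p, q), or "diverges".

E is separable, so gradient descent decouples: p follows -∂E/∂p, q follows -∂E/∂q.
∂E/∂p = 18(p - 4)(p - 3); at p=6 this is 108, so p decreases.
∂E/∂q = -36q(q - 3)(q + 1); at q=2 this is 216, so q decreases.
p converges to its nearest critical value 4 (a local min of the p-part); q converges to 0. The iterate converges to (4, 0).

(4, 0)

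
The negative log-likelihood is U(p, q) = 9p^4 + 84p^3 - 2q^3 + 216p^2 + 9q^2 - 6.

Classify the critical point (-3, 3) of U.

The mixed partial ∂²U/∂p∂q is 0, so the Hessian at any point is diag(U_pp, U_qq) = diag(36(3p^2 + 14p + 12), 6(-2q + 3)).
At (-3, 3): H = diag(-108, -18).
Both eigenvalues are negative, so H is negative definite: a local maximum.

local maximum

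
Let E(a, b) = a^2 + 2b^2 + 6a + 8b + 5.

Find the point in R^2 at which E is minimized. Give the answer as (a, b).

E(a,b) separates as P(a) + Q(b) + 5, so its minimum is min P + min Q + 5.
P'(a) = 2a + 6 vanishes at a ∈ {-3}; Q'(b) = 4b + 8 vanishes at b ∈ {-2}.
Local minima of P (where P''>0): P(-3)=-9. Local minima of Q: Q(-2)=-8.
So the global minimum of E is P(-3) + Q(-2) + 5 = -9 − 8 + 5 = -12, attained at (-3, -2).

(-3, -2)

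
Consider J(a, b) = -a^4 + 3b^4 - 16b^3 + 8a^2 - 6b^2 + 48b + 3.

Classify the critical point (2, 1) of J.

local maximum

The mixed partial ∂²J/∂a∂b is 0, so the Hessian at any point is diag(J_aa, J_bb) = diag(4(-3a^2 + 4), 12(3b^2 - 8b - 1)).
At (2, 1): H = diag(-32, -72).
Both eigenvalues are negative, so H is negative definite: a local maximum.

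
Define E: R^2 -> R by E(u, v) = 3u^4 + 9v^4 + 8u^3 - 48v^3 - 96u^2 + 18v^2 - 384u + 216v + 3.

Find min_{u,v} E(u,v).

E(u,v) separates as P(u) + Q(v) + 3, so its minimum is min P + min Q + 3.
P'(u) = 12(u - 4)(u + 2)(u + 4) vanishes at u ∈ {-4, -2, 4}; Q'(v) = 36(v - 3)(v - 2)(v + 1) vanishes at v ∈ {-1, 2, 3}.
Local minima of P (where P''>0): P(-4)=256, P(4)=-1792. Local minima of Q: Q(-1)=-141, Q(3)=243.
So the global minimum of E is P(4) + Q(-1) + 3 = -1792 − 141 + 3 = -1930, attained at (4, -1).

-1930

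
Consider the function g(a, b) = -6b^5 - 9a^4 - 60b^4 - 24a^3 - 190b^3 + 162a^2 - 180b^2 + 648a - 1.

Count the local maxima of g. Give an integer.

g separates as a function of a plus a function of b, so ∇g=0 decouples.
∂g/∂a = -36(a - 3)(a + 2)(a + 3) = 0 at a ∈ {-3, -2, 3}; ∂g/∂b = -30b(b + 1)(b + 3)(b + 4) = 0 at b ∈ {-4, -3, -1, 0}.
The Hessian is diagonal: diag(g_aa, g_bb). Second derivatives: g_aa(-3)=-216, g_aa(-2)=180, g_aa(3)=-1080; g_bb(-4)=360, g_bb(-3)=-180, g_bb(-1)=180, g_bb(0)=-360.
Local maxima occur where both diagonal entries negative: (-3, -3), (-3, 0), (3, -3), (3, 0). Count: 4.

4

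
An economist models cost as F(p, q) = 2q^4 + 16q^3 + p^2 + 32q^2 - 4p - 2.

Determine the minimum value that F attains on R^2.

F(p,q) separates as A(p) + B(q) − 2, so its minimum is min A + min B − 2.
A'(p) = 2p - 4 vanishes at p ∈ {2}; B'(q) = 8q(q + 2)(q + 4) vanishes at q ∈ {-4, -2, 0}.
Local minima of A (where A''>0): A(2)=-4. Local minima of B: B(-4)=0, B(0)=0.
So the global minimum of F is A(2) + B(-4) − 2 = -4 + 0 − 2 = -6, attained at (2, -4).

-6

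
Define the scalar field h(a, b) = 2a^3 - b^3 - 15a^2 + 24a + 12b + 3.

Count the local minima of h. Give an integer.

1

h separates as a function of a plus a function of b, so ∇h=0 decouples.
∂h/∂a = 6(a - 4)(a - 1) = 0 at a ∈ {1, 4}; ∂h/∂b = -3(b - 2)(b + 2) = 0 at b ∈ {-2, 2}.
The Hessian is diagonal: diag(h_aa, h_bb). Second derivatives: h_aa(1)=-18, h_aa(4)=18; h_bb(-2)=12, h_bb(2)=-12.
Local minima occur where both diagonal entries positive: (4, -2). Count: 1.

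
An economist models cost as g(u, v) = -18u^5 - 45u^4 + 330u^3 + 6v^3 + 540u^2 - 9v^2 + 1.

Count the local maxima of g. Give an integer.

2

g separates as a function of u plus a function of v, so ∇g=0 decouples.
∂g/∂u = -90u(u - 3)(u + 1)(u + 4) = 0 at u ∈ {-4, -1, 0, 3}; ∂g/∂v = 18v(v - 1) = 0 at v ∈ {0, 1}.
The Hessian is diagonal: diag(g_uu, g_vv). Second derivatives: g_uu(-4)=7560, g_uu(-1)=-1080, g_uu(0)=1080, g_uu(3)=-7560; g_vv(0)=-18, g_vv(1)=18.
Local maxima occur where both diagonal entries negative: (-1, 0), (3, 0). Count: 2.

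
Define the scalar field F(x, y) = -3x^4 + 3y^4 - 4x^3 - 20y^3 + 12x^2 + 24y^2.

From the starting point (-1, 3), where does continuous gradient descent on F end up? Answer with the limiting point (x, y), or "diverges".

(0, 4)

F is separable, so gradient descent decouples: x follows -∂F/∂x, y follows -∂F/∂y.
∂F/∂x = -12x(x - 1)(x + 2); at x=-1 this is -24, so x increases.
∂F/∂y = 12y(y - 4)(y - 1); at y=3 this is -72, so y increases.
x converges to its nearest critical value 0 (a local min of the x-part); y converges to 4. The iterate converges to (0, 4).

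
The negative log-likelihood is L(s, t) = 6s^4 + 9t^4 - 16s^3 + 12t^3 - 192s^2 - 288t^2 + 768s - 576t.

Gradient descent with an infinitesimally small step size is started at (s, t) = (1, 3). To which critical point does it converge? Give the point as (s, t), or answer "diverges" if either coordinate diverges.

(-4, 4)

L is separable, so gradient descent decouples: s follows -∂L/∂s, t follows -∂L/∂t.
∂L/∂s = 24(s - 4)(s - 2)(s + 4); at s=1 this is 360, so s decreases.
∂L/∂t = 36(t - 4)(t + 1)(t + 4); at t=3 this is -1008, so t increases.
s converges to its nearest critical value -4 (a local min of the s-part); t converges to 4. The iterate converges to (-4, 4).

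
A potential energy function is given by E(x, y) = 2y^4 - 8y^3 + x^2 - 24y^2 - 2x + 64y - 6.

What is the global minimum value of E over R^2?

-135

E(x,y) separates as P(x) + Q(y) − 6, so its minimum is min P + min Q − 6.
P'(x) = 2x - 2 vanishes at x ∈ {1}; Q'(y) = 8(y - 4)(y - 1)(y + 2) vanishes at y ∈ {-2, 1, 4}.
Local minima of P (where P''>0): P(1)=-1. Local minima of Q: Q(-2)=-128, Q(4)=-128.
So the global minimum of E is P(1) + Q(-2) − 6 = -1 − 128 − 6 = -135, attained at (1, -2).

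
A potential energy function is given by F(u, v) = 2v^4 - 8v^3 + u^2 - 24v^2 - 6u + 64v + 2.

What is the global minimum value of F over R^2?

-135

F(u,v) separates as P(u) + Q(v) + 2, so its minimum is min P + min Q + 2.
P'(u) = 2u - 6 vanishes at u ∈ {3}; Q'(v) = 8(v - 4)(v - 1)(v + 2) vanishes at v ∈ {-2, 1, 4}.
Local minima of P (where P''>0): P(3)=-9. Local minima of Q: Q(-2)=-128, Q(4)=-128.
So the global minimum of F is P(3) + Q(-2) + 2 = -9 − 128 + 2 = -135, attained at (3, -2).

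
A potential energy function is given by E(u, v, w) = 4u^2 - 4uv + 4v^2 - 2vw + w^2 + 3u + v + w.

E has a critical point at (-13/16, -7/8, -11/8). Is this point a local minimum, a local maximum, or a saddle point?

The Hessian is constant: H = [[8, -4, 0], [-4, 8, -2], [0, -2, 2]].
Leading principal minors: Δ₁ = 8, Δ₂ = 48, Δ₃ = 64.
All leading minors are positive, so H is positive definite: a local minimum.

local minimum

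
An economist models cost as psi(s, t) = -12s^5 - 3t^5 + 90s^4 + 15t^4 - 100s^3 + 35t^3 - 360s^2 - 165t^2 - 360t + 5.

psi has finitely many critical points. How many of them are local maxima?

4

psi separates as a function of s plus a function of t, so ∇psi=0 decouples.
∂psi/∂s = -60s(s - 4)(s - 3)(s + 1) = 0 at s ∈ {-1, 0, 3, 4}; ∂psi/∂t = -15(t - 4)(t - 3)(t + 1)(t + 2) = 0 at t ∈ {-2, -1, 3, 4}.
The Hessian is diagonal: diag(psi_ss, psi_tt). Second derivatives: psi_ss(-1)=1200, psi_ss(0)=-720, psi_ss(3)=720, psi_ss(4)=-1200; psi_tt(-2)=450, psi_tt(-1)=-300, psi_tt(3)=300, psi_tt(4)=-450.
Local maxima occur where both diagonal entries negative: (0, -1), (0, 4), (4, -1), (4, 4). Count: 4.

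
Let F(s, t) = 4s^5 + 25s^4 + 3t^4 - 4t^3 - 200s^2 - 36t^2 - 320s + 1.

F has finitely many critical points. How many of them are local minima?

F separates as a function of s plus a function of t, so ∇F=0 decouples.
∂F/∂s = 20(s - 2)(s + 1)(s + 2)(s + 4) = 0 at s ∈ {-4, -2, -1, 2}; ∂F/∂t = 12t(t - 3)(t + 2) = 0 at t ∈ {-2, 0, 3}.
The Hessian is diagonal: diag(F_ss, F_tt). Second derivatives: F_ss(-4)=-720, F_ss(-2)=160, F_ss(-1)=-180, F_ss(2)=1440; F_tt(-2)=120, F_tt(0)=-72, F_tt(3)=180.
Local minima occur where both diagonal entries positive: (-2, -2), (-2, 3), (2, -2), (2, 3). Count: 4.

4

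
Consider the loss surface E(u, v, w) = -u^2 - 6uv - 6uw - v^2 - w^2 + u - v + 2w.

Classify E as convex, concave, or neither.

neither

E is quadratic, so its Hessian is the constant matrix H = [[-2, -6, -6], [-6, -2, 0], [-6, 0, -2]].
Leading principal minors: -2, -32, 136.
Neither pattern holds ⇒ H is indefinite ⇒ neither convex nor concave.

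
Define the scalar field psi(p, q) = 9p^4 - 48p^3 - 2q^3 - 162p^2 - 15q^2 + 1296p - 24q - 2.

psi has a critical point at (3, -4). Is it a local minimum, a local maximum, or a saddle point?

The mixed partial ∂²psi/∂p∂q is 0, so the Hessian at any point is diag(psi_pp, psi_qq) = diag(36(3p^2 - 8p - 9), -6(2q + 5)).
At (3, -4): H = diag(-216, 18).
The eigenvalues have opposite signs, so H is indefinite: a saddle point.

saddle point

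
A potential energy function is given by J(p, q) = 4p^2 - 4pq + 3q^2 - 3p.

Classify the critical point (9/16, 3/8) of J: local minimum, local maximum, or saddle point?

The Hessian of J is constant: H = [[8, -4], [-4, 6]].
det(H) = 8·6 − (-4)² = 32.
det(H) > 0 and tr(H) = 14 > 0, so H is positive definite and the point is a local minimum.

local minimum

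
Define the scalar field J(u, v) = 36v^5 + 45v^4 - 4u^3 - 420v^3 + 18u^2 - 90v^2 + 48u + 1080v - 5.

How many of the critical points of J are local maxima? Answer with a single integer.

J separates as a function of u plus a function of v, so ∇J=0 decouples.
∂J/∂u = -12(u - 4)(u + 1) = 0 at u ∈ {-1, 4}; ∂J/∂v = 180(v - 2)(v - 1)(v + 1)(v + 3) = 0 at v ∈ {-3, -1, 1, 2}.
The Hessian is diagonal: diag(J_uu, J_vv). Second derivatives: J_uu(-1)=60, J_uu(4)=-60; J_vv(-3)=-7200, J_vv(-1)=2160, J_vv(1)=-1440, J_vv(2)=2700.
Local maxima occur where both diagonal entries negative: (4, -3), (4, 1). Count: 2.

2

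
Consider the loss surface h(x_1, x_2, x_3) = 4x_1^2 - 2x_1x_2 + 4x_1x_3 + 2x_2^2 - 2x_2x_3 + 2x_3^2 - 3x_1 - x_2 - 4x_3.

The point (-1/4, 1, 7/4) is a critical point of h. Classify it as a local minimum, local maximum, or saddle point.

The Hessian is constant: H = [[8, -2, 4], [-2, 4, -2], [4, -2, 4]].
Leading principal minors: Δ₁ = 8, Δ₂ = 28, Δ₃ = 48.
All leading minors are positive, so H is positive definite: a local minimum.

local minimum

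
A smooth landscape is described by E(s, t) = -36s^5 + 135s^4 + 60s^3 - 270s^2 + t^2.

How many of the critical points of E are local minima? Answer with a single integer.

E separates as a function of s plus a function of t, so ∇E=0 decouples.
∂E/∂s = -180s(s - 3)(s - 1)(s + 1) = 0 at s ∈ {-1, 0, 1, 3}; ∂E/∂t = 2t = 0 at t ∈ {0}.
The Hessian is diagonal: diag(E_ss, E_tt). Second derivatives: E_ss(-1)=1440, E_ss(0)=-540, E_ss(1)=720, E_ss(3)=-4320; E_tt(0)=2.
Local minima occur where both diagonal entries positive: (-1, 0), (1, 0). Count: 2.

2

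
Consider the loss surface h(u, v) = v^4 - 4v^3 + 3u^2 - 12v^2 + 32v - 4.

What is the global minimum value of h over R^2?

h(u,v) separates as P(u) + Q(v) − 4, so its minimum is min P + min Q − 4.
P'(u) = 6u vanishes at u ∈ {0}; Q'(v) = 4(v - 4)(v - 1)(v + 2) vanishes at v ∈ {-2, 1, 4}.
Local minima of P (where P''>0): P(0)=0. Local minima of Q: Q(-2)=-64, Q(4)=-64.
So the global minimum of h is P(0) + Q(-2) − 4 = 0 − 64 − 4 = -68, attained at (0, -2).

-68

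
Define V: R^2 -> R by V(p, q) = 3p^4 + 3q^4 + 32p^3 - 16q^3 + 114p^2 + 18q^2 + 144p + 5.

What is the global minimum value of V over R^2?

V(p,q) separates as A(p) + B(q) + 5, so its minimum is min A + min B + 5.
A'(p) = 12(p + 1)(p + 3)(p + 4) vanishes at p ∈ {-4, -3, -1}; B'(q) = 12q(q - 3)(q - 1) vanishes at q ∈ {0, 1, 3}.
Local minima of A (where A''>0): A(-4)=-32, A(-1)=-59. Local minima of B: B(0)=0, B(3)=-27.
So the global minimum of V is A(-1) + B(3) + 5 = -59 − 27 + 5 = -81, attained at (-1, 3).

-81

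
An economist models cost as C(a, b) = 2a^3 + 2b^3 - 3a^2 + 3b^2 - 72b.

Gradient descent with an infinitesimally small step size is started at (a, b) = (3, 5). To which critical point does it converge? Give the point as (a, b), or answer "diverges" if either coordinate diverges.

(1, 3)

C is separable, so gradient descent decouples: a follows -∂C/∂a, b follows -∂C/∂b.
∂C/∂a = 6a(a - 1); at a=3 this is 36, so a decreases.
∂C/∂b = 6(b - 3)(b + 4); at b=5 this is 108, so b decreases.
a converges to its nearest critical value 1 (a local min of the a-part); b converges to 3. The iterate converges to (1, 3).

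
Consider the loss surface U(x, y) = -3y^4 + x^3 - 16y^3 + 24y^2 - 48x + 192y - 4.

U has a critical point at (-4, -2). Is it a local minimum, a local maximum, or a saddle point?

The mixed partial ∂²U/∂x∂y is 0, so the Hessian at any point is diag(U_xx, U_yy) = diag(6x, 12(-3y^2 - 8y + 4)).
At (-4, -2): H = diag(-24, 96).
The eigenvalues have opposite signs, so H is indefinite: a saddle point.

saddle point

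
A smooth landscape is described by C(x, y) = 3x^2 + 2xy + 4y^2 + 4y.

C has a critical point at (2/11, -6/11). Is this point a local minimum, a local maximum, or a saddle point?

local minimum

The Hessian of C is constant: H = [[6, 2], [2, 8]].
det(H) = 6·8 − 2² = 44.
det(H) > 0 and tr(H) = 14 > 0, so H is positive definite and the point is a local minimum.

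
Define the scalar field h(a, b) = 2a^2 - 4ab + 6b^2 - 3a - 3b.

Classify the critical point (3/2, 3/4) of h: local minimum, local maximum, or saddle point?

The Hessian of h is constant: H = [[4, -4], [-4, 12]].
det(H) = 4·12 − (-4)² = 32.
det(H) > 0 and tr(H) = 16 > 0, so H is positive definite and the point is a local minimum.

local minimum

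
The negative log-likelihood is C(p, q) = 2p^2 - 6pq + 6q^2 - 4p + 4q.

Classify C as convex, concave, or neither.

convex

C is quadratic, so its Hessian is the constant matrix H = [[4, -6], [-6, 12]].
det(H) = 12, tr(H) = 16.
det(H) > 0 and tr(H) > 0, so H is positive definite everywhere: convex.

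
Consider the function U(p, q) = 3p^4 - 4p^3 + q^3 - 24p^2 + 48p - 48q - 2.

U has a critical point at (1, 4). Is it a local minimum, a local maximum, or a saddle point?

saddle point

The mixed partial ∂²U/∂p∂q is 0, so the Hessian at any point is diag(U_pp, U_qq) = diag(12(3p^2 - 2p - 4), 6q).
At (1, 4): H = diag(-36, 24).
The eigenvalues have opposite signs, so H is indefinite: a saddle point.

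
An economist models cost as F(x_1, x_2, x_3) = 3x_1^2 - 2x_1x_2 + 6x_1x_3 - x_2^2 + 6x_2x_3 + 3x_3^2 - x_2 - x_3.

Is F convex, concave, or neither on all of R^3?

neither

F is quadratic, so its Hessian is the constant matrix H = [[6, -2, 6], [-2, -2, 6], [6, 6, 6]].
Leading principal minors: 6, -16, -384.
Neither pattern holds ⇒ H is indefinite ⇒ neither convex nor concave.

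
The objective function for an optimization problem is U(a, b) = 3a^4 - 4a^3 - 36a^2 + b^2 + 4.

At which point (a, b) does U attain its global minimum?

(3, 0)

U(a,b) separates as P(a) + Q(b) + 4, so its minimum is min P + min Q + 4.
P'(a) = 12a(a - 3)(a + 2) vanishes at a ∈ {-2, 0, 3}; Q'(b) = 2b vanishes at b ∈ {0}.
Local minima of P (where P''>0): P(-2)=-64, P(3)=-189. Local minima of Q: Q(0)=0.
So the global minimum of U is P(3) + Q(0) + 4 = -189 + 0 + 4 = -185, attained at (3, 0).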